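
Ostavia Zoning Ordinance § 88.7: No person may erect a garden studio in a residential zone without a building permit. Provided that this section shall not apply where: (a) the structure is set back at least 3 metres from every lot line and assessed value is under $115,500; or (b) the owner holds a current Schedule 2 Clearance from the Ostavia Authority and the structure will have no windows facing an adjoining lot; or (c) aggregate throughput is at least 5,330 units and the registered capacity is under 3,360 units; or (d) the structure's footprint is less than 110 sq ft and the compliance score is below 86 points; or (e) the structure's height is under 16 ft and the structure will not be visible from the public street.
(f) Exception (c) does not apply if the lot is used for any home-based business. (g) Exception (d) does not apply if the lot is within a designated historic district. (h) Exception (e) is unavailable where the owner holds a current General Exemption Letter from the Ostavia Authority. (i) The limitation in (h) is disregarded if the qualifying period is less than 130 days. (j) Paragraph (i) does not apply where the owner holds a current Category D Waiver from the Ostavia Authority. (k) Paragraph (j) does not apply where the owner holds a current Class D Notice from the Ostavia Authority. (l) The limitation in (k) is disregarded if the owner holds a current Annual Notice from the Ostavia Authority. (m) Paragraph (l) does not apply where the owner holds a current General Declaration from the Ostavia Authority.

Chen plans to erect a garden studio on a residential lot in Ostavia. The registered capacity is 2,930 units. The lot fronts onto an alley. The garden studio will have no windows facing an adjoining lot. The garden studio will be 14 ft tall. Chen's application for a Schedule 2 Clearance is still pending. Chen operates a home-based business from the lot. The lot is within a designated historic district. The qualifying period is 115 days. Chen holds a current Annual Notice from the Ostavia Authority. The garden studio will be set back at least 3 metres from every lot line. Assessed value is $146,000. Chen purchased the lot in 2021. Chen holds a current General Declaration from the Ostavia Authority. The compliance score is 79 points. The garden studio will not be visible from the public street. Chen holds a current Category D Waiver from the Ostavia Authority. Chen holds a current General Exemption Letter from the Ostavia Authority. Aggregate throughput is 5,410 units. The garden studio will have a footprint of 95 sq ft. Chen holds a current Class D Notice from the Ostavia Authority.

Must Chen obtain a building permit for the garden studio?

Exception (a) requires that assessed value is under $115,500; but assessed value is $146,000, not under $115,500, so (a) is unavailable.
Exception (b) fails — no current Schedule 2 Clearance is held.
All of (c)'s requirements are met (aggregate throughput is 5,410 units, meeting the 5,330 units threshold; the registered capacity is 2,930 units, under the 3,360 units limit). But applying paragraph (f): (f) operates against (c): a home-based business operates on the lot. (c) is therefore removed.
All of (d)'s requirements are met (the structure's footprint is 95 sq ft, less than the 110 sq ft limit; the compliance score is 79 points, below the 86 points limit). But: (g) is triggered — the lot is in a historic district. Exception (d) does not apply.
Exception (e)'s conditions are all satisfied: the structure's height is 14 ft, under the 16 ft limit; the structure will not be visible from the street. Applying paragraphs (h)–(m): (h) operates (a current General Exemption Letter is held), but is set aside by (i): (i) is triggered — the qualifying period is 115 days, less than the 130 days limit. (j) operates (a current Category D Waiver is held), but yields to (k): (k) operates against (j): a current Class D Notice is held. (l) would limit (k) — a current Annual Notice is held — but (m) sets (l) aside: (m) is triggered — a current General Declaration is held. (e) remains available.

No — exception (e) applies; Chen does not need a building permit.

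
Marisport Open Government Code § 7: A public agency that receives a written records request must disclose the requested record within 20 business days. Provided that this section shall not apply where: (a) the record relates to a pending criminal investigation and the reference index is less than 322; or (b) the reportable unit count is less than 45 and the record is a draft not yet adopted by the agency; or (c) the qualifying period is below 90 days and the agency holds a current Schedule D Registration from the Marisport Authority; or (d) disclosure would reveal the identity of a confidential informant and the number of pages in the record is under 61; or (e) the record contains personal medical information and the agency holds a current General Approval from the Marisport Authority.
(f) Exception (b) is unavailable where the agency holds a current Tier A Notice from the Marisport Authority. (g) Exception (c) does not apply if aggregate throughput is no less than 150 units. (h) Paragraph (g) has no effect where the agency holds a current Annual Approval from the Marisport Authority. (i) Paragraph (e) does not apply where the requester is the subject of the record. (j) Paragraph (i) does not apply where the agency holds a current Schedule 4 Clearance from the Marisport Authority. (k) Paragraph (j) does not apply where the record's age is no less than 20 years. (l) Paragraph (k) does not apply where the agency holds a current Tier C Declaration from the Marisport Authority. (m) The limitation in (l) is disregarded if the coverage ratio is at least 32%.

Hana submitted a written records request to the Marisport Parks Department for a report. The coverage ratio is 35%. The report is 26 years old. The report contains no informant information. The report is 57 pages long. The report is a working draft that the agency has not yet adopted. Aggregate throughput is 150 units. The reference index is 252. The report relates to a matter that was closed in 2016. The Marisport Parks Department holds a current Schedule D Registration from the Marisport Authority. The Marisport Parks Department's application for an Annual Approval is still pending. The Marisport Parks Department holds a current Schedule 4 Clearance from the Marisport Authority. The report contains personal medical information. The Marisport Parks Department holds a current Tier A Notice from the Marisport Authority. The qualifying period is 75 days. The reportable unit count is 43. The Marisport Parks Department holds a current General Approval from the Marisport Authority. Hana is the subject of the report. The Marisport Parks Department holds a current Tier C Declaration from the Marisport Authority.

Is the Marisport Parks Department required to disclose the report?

Yes — the Marisport Parks Department must disclose the report.

Exception (a) fails — the report relates to a closed matter.
All of (b)'s requirements are met (the reportable unit count is 43, less than the 45 limit; the report is an unadopted draft). But: (f) is engaged — a current Tier A Notice is held. (b) is therefore removed.
All of (c)'s requirements are met (the qualifying period is 75 days, below the 90 days limit; a current Schedule D Registration is held). Turning to paragraphs (g)–(h): (g) operates against (c): aggregate throughput is 150 units, meeting the 150 units threshold. (h) is not triggered (there is no Annual Approval in force), so (g) stands. Exception (c) does not apply.
Exception (d) requires that disclosure would reveal the identity of a confidential informant; but the report contains no informant information, so (d) is unavailable.
Exception (e): the report contains personal medical information; a current General Approval is held — every condition holds. However, paragraphs (i)–(m) must be considered: (i) operates against (e): Hana is the subject of the report. (j) would limit (i) — a current Schedule 4 Clearance is held — but (k) sets (j) aside: (k) operates against (j): the record's age is 26 years, meeting the 20 years threshold. (l) would limit (k) — a current Tier C Declaration is held — but (m) sets (l) aside: (m) operates against (l): the coverage ratio is 35%, meeting the 32% threshold. (e) is therefore removed.
No exception displaces § 7.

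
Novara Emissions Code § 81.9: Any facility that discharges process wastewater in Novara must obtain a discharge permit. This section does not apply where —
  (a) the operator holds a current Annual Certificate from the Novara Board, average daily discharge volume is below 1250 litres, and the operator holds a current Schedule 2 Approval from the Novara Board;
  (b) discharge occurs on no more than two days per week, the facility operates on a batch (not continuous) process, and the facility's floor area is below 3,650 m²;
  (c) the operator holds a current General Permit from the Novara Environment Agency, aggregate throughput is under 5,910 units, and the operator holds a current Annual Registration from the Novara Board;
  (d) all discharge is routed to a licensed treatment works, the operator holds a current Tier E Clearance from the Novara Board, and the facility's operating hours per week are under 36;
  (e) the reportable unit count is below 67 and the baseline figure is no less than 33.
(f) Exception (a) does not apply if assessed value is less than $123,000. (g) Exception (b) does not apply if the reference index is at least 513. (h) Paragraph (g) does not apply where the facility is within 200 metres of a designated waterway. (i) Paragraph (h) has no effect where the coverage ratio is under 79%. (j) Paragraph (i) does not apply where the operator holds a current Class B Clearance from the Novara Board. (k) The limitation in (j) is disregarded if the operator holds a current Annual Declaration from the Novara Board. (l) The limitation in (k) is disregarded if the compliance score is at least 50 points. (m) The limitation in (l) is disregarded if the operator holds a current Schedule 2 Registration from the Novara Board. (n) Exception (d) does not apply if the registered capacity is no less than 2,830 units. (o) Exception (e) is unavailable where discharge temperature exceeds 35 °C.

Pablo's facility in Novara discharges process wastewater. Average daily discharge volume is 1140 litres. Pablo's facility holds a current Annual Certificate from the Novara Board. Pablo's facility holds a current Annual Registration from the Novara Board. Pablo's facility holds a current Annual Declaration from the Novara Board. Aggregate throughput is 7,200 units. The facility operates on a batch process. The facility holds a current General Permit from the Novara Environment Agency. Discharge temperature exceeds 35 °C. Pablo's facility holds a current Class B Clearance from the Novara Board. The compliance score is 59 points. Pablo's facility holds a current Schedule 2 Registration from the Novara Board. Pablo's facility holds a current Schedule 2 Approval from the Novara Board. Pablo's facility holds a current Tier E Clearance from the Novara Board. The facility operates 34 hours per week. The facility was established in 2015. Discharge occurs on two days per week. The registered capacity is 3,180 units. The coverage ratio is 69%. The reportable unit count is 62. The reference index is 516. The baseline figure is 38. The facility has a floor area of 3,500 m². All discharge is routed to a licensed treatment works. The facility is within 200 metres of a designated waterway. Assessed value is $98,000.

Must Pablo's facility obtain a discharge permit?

Yes — Pablo's facility must obtain a discharge permit.

Exception (a) is satisfied on its face — a current Annual Certificate is held; average daily discharge volume is 1140 litres, below the 1250 litres limit; a current Schedule 2 Approval is held. However, paragraph (f) must be considered: (f) operates — assessed value is $98,000, less than the $123,000 limit. (a) is therefore removed.
All of (b)'s requirements are met (discharge occurs on no more than two days per week; the facility operates on a batch process; the facility's floor area is 3,500 m², below the 3,650 m² limit). But: (g) operates against (b): the reference index is 516, meeting the 513 threshold. (h) would limit (g) — the facility is within 200 m of a designated waterway — but (i) sets (h) aside: (i) is triggered — the coverage ratio is 69%, under the 79% limit. (j) would limit (i) — a current Class B Clearance is held — but (k) sets (j) aside: (k) operates against (j): a current Annual Declaration is held. (l) would limit (k) — the compliance score is 59 points, meeting the 50 points threshold — but (m) sets (l) aside: (m) is engaged — a current Schedule 2 Registration is held. Exception (b) does not apply.
Exception (c) does not apply: aggregate throughput is 7,200 units, not under 5,910 units.
Exception (d) is satisfied on its face — discharge is routed to a licensed treatment works; a current Tier E Clearance is held; the facility's operating hours per week are 34, under the 36 limit. But: (n) operates against (d): the registered capacity is 3,180 units, meeting the 2,830 units threshold. (d) is therefore removed.
Exception (e)'s conditions are all satisfied: the reportable unit count is 62, below the 67 limit; the baseline figure is 38, meeting the 33 threshold. But applying paragraph (o): (o) operates against (e): discharge temperature exceeds 35 °C. So (e) is unavailable.
Every exception is unavailable, so the rule governs.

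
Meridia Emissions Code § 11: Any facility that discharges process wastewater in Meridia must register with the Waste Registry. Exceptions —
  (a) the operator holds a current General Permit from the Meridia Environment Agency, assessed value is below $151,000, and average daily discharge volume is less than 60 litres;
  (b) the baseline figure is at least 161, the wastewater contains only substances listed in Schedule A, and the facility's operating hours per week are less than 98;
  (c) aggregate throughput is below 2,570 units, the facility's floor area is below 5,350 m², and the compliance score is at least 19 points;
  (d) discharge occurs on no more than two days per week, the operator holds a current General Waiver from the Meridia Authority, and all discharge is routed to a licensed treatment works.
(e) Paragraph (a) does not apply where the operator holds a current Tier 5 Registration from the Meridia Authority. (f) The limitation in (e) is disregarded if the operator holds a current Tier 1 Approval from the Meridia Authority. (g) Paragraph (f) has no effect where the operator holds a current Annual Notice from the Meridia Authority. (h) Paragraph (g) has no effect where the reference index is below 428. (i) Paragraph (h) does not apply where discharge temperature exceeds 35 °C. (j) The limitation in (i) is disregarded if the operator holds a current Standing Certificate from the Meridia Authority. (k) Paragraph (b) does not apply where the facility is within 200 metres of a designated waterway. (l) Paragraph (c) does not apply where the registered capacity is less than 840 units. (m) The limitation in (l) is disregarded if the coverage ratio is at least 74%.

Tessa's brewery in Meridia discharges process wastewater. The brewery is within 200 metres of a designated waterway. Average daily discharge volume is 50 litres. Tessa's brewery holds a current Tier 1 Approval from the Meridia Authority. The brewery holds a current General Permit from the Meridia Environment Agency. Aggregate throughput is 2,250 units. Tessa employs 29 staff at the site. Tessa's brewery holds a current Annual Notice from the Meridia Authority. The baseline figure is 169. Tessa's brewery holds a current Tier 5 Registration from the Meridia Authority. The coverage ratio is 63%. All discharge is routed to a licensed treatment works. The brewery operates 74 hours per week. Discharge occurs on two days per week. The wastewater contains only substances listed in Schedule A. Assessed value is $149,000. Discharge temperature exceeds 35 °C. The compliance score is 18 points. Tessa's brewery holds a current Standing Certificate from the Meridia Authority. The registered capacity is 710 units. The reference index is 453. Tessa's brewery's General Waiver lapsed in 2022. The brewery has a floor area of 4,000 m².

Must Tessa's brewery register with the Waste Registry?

Yes — Tessa's brewery must register with the Waste Registry.

Exception (a) is satisfied on its face — a current General Permit is held; assessed value is $149,000, below the $151,000 limit; average daily discharge volume is 50 litres, less than the 60 litres limit. But applying paragraphs (e)–(j): (e) operates — a current Tier 5 Registration is held. (f) is triggered (a current Tier 1 Approval is held), but is overridden by (g): (g) operates against (f): a current Annual Notice is held. (h), which would lift (g), is not triggered — the reference index is 453, not below 428. Exception (a) does not apply.
Exception (b) is satisfied on its face — the baseline figure is 169, meeting the 161 threshold; the wastewater is Schedule-A-only; the facility's operating hours per week are 74, less than the 98 limit. However, paragraph (k) must be considered: (k) operates against (b): the brewery is within 200 m of a designated waterway. (b) is therefore removed.
Exception (c) fails — the compliance score is 18 points, short of 19 points.
Exception (d) fails — there is no General Waiver in force.
No exception applies. The general rule governs.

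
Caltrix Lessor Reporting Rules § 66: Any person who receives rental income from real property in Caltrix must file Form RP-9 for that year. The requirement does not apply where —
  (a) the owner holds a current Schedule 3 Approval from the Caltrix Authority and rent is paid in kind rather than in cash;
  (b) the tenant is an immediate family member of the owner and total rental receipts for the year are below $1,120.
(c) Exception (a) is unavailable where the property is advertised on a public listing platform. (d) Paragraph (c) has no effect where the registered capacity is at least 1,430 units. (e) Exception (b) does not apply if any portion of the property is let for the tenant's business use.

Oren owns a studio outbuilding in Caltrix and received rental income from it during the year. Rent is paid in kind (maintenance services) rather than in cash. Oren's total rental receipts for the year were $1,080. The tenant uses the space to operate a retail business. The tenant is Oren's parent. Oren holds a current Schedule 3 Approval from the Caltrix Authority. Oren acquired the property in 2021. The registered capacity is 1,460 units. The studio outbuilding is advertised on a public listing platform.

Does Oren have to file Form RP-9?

Exception (a): a current Schedule 3 Approval is held; rent is paid in kind — every condition holds. Applying paragraphs (c)–(d): (c) would limit (a) — the property is publicly advertised — but (d) sets (c) aside: (d) operates — the registered capacity is 1,460 units, meeting the 1,430 units threshold. (a) remains available.
All of (b)'s requirements are met (the tenant is an immediate family member; total rental receipts for the year are $1,080, below the $1,120 limit). But applying paragraph (e): (e) applies — the space is let for business use. (b) is therefore removed.

No — exception (a) applies; Oren is not required to file Form RP-9.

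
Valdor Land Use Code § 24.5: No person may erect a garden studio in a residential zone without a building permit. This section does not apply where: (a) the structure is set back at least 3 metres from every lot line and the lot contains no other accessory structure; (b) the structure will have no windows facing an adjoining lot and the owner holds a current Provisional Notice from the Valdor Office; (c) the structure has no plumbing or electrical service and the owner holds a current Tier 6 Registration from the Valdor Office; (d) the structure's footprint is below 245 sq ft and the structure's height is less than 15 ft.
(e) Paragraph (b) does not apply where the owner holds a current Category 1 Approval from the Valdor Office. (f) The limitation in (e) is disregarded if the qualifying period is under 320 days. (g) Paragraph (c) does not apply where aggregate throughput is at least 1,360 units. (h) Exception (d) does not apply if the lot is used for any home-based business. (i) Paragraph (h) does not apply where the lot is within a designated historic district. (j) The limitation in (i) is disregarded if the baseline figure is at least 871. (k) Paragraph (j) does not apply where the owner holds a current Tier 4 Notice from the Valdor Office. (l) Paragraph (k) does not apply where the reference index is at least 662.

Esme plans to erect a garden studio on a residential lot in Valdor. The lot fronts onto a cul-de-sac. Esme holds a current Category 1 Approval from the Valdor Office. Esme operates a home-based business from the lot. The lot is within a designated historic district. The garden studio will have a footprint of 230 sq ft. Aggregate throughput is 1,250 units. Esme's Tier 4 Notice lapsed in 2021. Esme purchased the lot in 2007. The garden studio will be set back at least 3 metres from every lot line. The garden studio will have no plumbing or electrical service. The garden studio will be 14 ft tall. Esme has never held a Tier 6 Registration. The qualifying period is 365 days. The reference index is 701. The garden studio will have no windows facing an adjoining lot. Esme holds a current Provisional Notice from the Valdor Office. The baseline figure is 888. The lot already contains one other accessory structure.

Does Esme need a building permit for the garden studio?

Yes — Esme must obtain a building permit.

Exception (a) requires that the lot contains no other accessory structure; but the lot already has another accessory structure, so (a) is unavailable.
All of (b)'s requirements are met (no windows face an adjoining lot; a current Provisional Notice is held). But applying paragraphs (e)–(f): (e) applies — a current Category 1 Approval is held. (f) is not triggered (the qualifying period is 365 days, not under 320 days), so (e) stands. (b) is therefore removed.
Exception (c) does not apply: no current Tier 6 Registration is held.
Exception (d)'s conditions are all satisfied: the structure's footprint is 230 sq ft, below the 245 sq ft limit; the structure's height is 14 ft, less than the 15 ft limit. But applying paragraphs (h)–(l): (h) operates against (d): a home-based business operates on the lot. (i) operates (the lot is in a historic district), but is itself disapplied by (j): (j) operates against (i): the baseline figure is 888, meeting the 871 threshold. (k) is not engaged (the Tier 4 Notice is not current), so (j) stands. (d) is therefore removed.
No exception displaces § 24.5.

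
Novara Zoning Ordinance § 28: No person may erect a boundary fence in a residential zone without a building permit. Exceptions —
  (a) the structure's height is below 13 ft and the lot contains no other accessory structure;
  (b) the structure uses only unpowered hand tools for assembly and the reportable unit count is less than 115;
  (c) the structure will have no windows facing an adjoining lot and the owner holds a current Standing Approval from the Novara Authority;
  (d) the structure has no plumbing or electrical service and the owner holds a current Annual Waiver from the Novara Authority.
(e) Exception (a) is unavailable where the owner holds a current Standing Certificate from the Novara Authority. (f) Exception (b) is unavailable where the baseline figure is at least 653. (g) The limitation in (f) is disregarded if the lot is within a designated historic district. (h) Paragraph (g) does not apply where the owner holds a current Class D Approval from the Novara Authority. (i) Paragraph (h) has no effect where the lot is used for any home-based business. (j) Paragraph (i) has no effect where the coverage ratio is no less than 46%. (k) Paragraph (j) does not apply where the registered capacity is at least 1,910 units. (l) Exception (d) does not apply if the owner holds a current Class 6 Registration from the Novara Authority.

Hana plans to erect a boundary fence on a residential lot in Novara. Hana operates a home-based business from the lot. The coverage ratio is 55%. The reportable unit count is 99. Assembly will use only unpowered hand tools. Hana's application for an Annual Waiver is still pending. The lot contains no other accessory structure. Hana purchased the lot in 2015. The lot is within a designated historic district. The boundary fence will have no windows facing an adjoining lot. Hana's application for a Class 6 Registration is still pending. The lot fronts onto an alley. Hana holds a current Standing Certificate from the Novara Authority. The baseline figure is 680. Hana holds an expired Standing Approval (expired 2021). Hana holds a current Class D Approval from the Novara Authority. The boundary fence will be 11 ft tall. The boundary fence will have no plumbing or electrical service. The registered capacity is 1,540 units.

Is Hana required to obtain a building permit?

Yes — Hana must obtain a building permit.

Exception (a) is satisfied on its face — the structure's height is 11 ft, below the 13 ft limit; the lot has no other accessory structure. But applying paragraph (e): (e) is triggered — a current Standing Certificate is held. So (a) is unavailable.
Exception (b) is satisfied on its face — assembly uses only hand tools; the reportable unit count is 99, less than the 115 limit. But applying paragraphs (f)–(k): (f) operates against (b): the baseline figure is 680, meeting the 653 threshold. (g) is engaged (the lot is in a historic district), but is displaced by (h): (h) operates against (g): a current Class D Approval is held. (i) is engaged (a home-based business operates on the lot), but is overridden by (j): (j) is triggered — the coverage ratio is 55%, meeting the 46% threshold. (k), which would lift (j), is not triggered — the registered capacity is 1,540 units, short of 1,910 units. Exception (b) does not apply.
Exception (c) requires that the owner holds a current Standing Approval from the Novara Authority; but there is no Standing Approval in force, so (c) is unavailable.
Exception (d) requires that the owner holds a current Annual Waiver from the Novara Authority; but no current Annual Waiver is held, so (d) is unavailable.
Every exception is unavailable, so the rule governs.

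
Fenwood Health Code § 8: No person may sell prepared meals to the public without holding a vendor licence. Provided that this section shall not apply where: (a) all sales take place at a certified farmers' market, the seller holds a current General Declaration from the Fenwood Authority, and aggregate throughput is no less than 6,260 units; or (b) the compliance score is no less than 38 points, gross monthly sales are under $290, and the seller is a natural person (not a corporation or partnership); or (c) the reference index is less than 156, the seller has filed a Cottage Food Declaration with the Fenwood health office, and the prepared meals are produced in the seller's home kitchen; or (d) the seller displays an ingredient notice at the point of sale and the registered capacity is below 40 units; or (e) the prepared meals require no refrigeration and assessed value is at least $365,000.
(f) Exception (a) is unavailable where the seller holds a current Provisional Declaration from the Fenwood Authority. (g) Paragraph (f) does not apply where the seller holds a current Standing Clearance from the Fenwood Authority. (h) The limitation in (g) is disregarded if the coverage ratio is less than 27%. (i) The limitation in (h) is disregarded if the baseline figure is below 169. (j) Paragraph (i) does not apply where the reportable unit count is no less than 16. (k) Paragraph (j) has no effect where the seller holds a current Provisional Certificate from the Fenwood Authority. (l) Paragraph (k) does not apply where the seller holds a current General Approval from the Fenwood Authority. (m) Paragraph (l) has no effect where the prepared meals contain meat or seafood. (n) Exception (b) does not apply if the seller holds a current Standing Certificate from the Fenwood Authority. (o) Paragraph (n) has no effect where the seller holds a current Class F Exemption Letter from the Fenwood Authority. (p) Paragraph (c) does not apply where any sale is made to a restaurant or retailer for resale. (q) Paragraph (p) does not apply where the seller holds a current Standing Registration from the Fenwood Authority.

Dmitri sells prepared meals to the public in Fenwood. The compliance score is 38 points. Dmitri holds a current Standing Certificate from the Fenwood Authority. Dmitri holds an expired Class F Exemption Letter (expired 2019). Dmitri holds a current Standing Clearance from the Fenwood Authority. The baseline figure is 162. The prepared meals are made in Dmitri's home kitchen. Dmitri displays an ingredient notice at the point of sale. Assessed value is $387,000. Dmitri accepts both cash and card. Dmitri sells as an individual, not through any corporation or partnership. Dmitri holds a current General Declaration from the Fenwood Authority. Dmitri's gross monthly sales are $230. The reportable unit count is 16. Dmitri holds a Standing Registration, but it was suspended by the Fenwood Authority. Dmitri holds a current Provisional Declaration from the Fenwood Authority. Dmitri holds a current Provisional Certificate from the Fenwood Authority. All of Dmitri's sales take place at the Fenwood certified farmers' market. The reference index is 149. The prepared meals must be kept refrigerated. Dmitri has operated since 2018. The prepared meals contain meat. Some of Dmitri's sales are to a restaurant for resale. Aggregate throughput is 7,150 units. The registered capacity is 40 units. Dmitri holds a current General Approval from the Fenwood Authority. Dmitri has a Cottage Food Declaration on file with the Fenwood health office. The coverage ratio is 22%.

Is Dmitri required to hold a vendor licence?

Exception (a) is satisfied on its face — all sales are at a certified farmers' market; a current General Declaration is held; aggregate throughput is 7,150 units, meeting the 6,260 units threshold. Under paragraphs (f)–(m): (f) would limit (a) — a current Provisional Declaration is held — but (g) sets (f) aside: (g) operates against (f): a current Standing Clearance is held. (h) would limit (g) — the coverage ratio is 22%, less than the 27% limit — but (i) sets (h) aside: (i) operates — the baseline figure is 162, below the 169 limit. (j) would limit (i) — the reportable unit count is 16, meeting the 16 threshold — but (k) sets (j) aside: (k) is engaged — a current Provisional Certificate is held. (l) is triggered (a current General Approval is held), but is overridden by (m): (m) operates against (l): the prepared meals contain meat. (a) remains available.
Exception (b)'s conditions are all satisfied: the compliance score is 38 points, meeting the 38 points threshold; gross monthly sales are $230, under the $290 limit; the seller is a natural person. However, paragraphs (n)–(o) must be considered: (n) applies — a current Standing Certificate is held. (o), which would lift (n), is not engaged — no current Class F Exemption Letter is held. (b) is therefore removed.
All of (c)'s requirements are met (the reference index is 149, less than the 156 limit; a Cottage Food Declaration is on file; the prepared meals are home-kitchen produced). But applying paragraphs (p)–(q): (p) is triggered — some sales are to a restaurant for resale. (q), which would lift (p), is not triggered — there is no Standing Registration in force. Exception (c) does not apply.
Exception (d) fails — the registered capacity is 40 units, not below 40 units.
Exception (e) requires that the prepared meals require no refrigeration; but the prepared meals require refrigeration, so (e) is unavailable.

No — exception (a) applies; Dmitri is not required to hold a vendor licence.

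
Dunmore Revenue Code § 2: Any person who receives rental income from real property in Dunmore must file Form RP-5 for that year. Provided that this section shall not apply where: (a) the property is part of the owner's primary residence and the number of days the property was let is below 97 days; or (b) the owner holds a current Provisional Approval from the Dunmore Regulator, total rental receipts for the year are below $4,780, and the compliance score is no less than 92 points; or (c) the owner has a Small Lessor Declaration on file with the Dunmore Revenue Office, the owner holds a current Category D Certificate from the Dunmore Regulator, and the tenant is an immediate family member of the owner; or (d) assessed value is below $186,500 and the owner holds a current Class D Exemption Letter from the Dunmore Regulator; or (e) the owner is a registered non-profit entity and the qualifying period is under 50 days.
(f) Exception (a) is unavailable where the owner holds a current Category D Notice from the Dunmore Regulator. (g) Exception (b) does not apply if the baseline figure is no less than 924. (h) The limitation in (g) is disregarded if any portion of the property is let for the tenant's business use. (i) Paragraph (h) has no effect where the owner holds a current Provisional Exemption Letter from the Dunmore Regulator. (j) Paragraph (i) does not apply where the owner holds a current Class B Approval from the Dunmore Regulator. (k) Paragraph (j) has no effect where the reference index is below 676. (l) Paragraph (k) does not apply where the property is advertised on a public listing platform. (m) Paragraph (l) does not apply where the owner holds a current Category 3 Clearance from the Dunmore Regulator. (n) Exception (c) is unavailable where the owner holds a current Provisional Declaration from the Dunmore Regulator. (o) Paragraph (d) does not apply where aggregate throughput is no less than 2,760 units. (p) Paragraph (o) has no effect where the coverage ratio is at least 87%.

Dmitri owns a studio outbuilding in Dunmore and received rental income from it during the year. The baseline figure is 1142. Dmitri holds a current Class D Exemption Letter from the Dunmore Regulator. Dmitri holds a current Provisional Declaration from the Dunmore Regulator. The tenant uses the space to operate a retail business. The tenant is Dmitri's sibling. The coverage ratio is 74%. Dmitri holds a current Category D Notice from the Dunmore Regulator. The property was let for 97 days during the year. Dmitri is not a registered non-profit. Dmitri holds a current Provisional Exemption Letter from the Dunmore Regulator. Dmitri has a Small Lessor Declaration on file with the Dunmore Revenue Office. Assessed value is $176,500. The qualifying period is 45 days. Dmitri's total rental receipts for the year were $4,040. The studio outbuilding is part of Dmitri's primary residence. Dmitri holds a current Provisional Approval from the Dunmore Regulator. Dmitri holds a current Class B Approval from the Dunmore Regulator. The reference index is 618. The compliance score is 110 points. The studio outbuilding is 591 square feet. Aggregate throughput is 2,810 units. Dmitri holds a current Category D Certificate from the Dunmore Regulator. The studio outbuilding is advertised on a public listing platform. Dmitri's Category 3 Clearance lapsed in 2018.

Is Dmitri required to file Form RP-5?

No — exception (b) applies; Dmitri is not required to file Form RP-5.

Exception (a) fails — the number of days the property was let is 97 days, not below 97 days.
All of (b)'s requirements are met (a current Provisional Approval is held; total rental receipts for the year are $4,040, below the $4,780 limit; the compliance score is 110 points, meeting the 92 points threshold). Under paragraphs (g)–(m): (g) would limit (b) — the baseline figure is 1,142, meeting the 924 threshold — but (h) sets (g) aside: (h) operates — the space is let for business use. (i) operates (a current Provisional Exemption Letter is held), but yields to (j): (j) is engaged — a current Class B Approval is held. (k) is engaged (the reference index is 618, below the 676 limit), but is set aside by (l): (l) is triggered — the property is publicly advertised. (m), which would lift (l), is not triggered — no current Category 3 Clearance is held. So (b) applies.
Exception (c): a Small Lessor Declaration is on file; a current Category D Certificate is held; the tenant is an immediate family member — every condition holds. However, paragraph (n) must be considered: (n) operates against (c): a current Provisional Declaration is held. So (c) is unavailable.
Exception (d): assessed value is $176,500, below the $186,500 limit; a current Class D Exemption Letter is held — every condition holds. However, paragraphs (o)–(p) must be considered: (o) operates against (d): aggregate throughput is 2,810 units, meeting the 2,760 units threshold. (p) is inapplicable (the coverage ratio is 74%, short of 87%), so (o) stands. (d) is therefore removed.
Exception (e) fails — Dmitri is not a registered non-profit.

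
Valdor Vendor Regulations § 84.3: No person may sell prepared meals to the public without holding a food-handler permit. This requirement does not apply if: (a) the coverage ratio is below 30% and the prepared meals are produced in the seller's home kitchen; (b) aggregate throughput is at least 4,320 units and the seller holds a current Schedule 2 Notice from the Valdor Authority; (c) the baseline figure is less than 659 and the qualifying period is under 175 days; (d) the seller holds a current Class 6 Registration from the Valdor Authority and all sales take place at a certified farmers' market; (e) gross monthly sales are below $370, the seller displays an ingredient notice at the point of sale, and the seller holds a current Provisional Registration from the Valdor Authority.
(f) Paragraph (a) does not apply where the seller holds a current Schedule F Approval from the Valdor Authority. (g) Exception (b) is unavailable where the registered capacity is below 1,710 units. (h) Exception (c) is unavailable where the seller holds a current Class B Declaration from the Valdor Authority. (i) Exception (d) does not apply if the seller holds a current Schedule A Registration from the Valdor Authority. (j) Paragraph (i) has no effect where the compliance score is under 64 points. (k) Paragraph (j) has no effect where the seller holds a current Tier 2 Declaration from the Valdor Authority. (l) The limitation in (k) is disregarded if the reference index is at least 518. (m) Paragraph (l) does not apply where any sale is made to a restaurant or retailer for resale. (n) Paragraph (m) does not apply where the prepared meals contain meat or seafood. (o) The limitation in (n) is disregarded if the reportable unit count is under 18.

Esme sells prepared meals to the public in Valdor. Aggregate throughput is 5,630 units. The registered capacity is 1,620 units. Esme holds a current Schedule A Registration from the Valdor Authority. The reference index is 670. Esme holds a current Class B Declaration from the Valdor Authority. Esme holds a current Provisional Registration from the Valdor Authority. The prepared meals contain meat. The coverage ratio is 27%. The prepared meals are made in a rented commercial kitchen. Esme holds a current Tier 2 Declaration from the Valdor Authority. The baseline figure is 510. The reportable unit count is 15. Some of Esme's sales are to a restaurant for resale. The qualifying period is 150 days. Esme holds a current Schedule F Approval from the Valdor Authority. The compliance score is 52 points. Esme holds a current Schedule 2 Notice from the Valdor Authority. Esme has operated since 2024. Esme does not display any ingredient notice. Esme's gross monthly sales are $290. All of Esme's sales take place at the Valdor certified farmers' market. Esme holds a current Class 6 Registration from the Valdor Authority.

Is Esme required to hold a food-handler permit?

Yes — Esme must hold a food-handler permit.

Exception (a) fails — the prepared meals are made in a commercial kitchen, not a home kitchen.
Exception (b)'s conditions are all satisfied: aggregate throughput is 5,630 units, meeting the 4,320 units threshold; a current Schedule 2 Notice is held. However, paragraph (g) must be considered: (g) operates against (b): the registered capacity is 1,620 units, below the 1,710 units limit. So (b) is unavailable.
All of (c)'s requirements are met (the baseline figure is 510, less than the 659 limit; the qualifying period is 150 days, under the 175 days limit). Turning to paragraph (h): (h) operates against (c): a current Class B Declaration is held. So (c) is unavailable.
Exception (d): a current Class 6 Registration is held; all sales are at a certified farmers' market — every condition holds. Turning to paragraphs (i)–(o): (i) operates against (d): a current Schedule A Registration is held. (j) is triggered (the compliance score is 52 points, under the 64 points limit), but is overridden by (k): (k) is triggered — a current Tier 2 Declaration is held. (l) would limit (k) — the reference index is 670, meeting the 518 threshold — but (m) sets (l) aside: (m) is triggered — some sales are to a restaurant for resale. (n) would limit (m) — the prepared meals contain meat — but (o) sets (n) aside: (o) operates against (n): the reportable unit count is 15, under the 18 limit. (d) is therefore removed.
Exception (e) does not apply: no ingredient notice is displayed.
No exception is made out. Esme falls within the general rule.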